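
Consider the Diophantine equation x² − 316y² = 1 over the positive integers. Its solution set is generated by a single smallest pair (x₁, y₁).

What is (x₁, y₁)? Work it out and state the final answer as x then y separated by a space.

[17; 1,3,2,8,2,3,1,34] for √316; ℓ=8 ⇒ convergent index 7
a_0=17:  p_0=17·1+0=17,  q_0=17·0+1=1
…
a_2=3:  p_2=3·18+17=71,  q_2=3·1+1=4
a_3=2:  p_3=2·71+18=160,  q_3=2·4+1=9
…
a_5=2:  p_5=2·1351+160=2862,  q_5=2·76+9=161
a_6=3:  p_6=3·2862+1351=9937,  q_6=3·161+76=559
a_7=1:  p_7=1·9937+2862=12799,  q_7=1·559+161=720
(x₁, y₁) = (12799, 720);  12799² − 316·720² = 1 ✓

12799 720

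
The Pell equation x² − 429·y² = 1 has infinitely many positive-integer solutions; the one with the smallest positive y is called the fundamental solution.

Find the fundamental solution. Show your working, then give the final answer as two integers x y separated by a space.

1524095 73584

[20; 1,2,2,9,1,12,1,9,2,2,1,40] for √429; ℓ=12 ⇒ convergent index 11
k=0  a_k=20  p_k/q_k = 20/1
k=1  a_k=1  p_k/q_k = 21/1
k=2  a_k=2  p_k/q_k = 62/3
…
k=4  a_k=9  p_k/q_k = 1367/66
…
k=6  a_k=12  p_k/q_k = 19511/942
k=7  a_k=1  p_k/q_k = 21023/1015
…
k=9  a_k=2  p_k/q_k = 438459/21169
k=10  a_k=2  p_k/q_k = 1085636/52415
k=11  a_k=1  p_k/q_k = 1524095/73584
fundamental: x₁=1524095, y₁=73584  (since 2322865569025 − 429·5414605056 = 1)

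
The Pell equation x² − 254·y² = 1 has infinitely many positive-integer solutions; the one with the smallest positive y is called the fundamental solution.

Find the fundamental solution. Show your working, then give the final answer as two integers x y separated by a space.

d=254: √d = [15; 1,14,1,30] (ℓ=4, even), read p_3/q_3
a_0=15:  p_0=15·1+0=15,  q_0=15·0+1=1
a_1=1:  p_1=1·15+1=16,  q_1=1·1+0=1
a_2=14:  p_2=14·16+15=239,  q_2=14·1+1=15
a_3=1:  p_3=1·239+16=255,  q_3=1·15+1=16
(x₁, y₁) = (255, 16);  255² − 254·16² = 1 ✓

255 16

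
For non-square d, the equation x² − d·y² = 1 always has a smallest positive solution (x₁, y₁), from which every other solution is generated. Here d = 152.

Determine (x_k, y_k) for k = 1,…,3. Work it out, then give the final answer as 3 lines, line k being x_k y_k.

37 3
2737 222
202501 16425

[12; 3,24] for √152; ℓ=2 ⇒ convergent index 1
k=0  a_k=12  p_k/q_k = 12/1
k=1  a_k=3  p_k/q_k = 37/3
→ (37, 3).  Check: 37²=1369, 152·3²=1368, difference 1.
n=2: (37,3)∘(37,3) = (37·37+152·3·3, 37·3+3·37) = (2737,222)
n=3: (2737,222)∘(37,3) = (37·2737+152·3·222, 37·222+3·2737) = (202501,16425)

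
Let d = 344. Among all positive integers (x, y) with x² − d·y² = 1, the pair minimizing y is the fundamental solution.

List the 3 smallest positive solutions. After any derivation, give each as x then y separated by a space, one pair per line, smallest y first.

10405 561
216528049 11674410
4505948689285 242944471539

√344 → a₀=18, period (1,1,4,1,3,1,4,1,1,36); ℓ=10 even so k=9
a_0=18:  p_0=18·1+0=18,  q_0=18·0+1=1
a_1=1:  p_1=1·18+1=19,  q_1=1·1+0=1
…
a_4=1:  p_4=1·167+37=204,  q_4=1·9+2=11
a_5=3:  p_5=3·204+167=779,  q_5=3·11+9=42
a_6=1:  p_6=1·779+204=983,  q_6=1·42+11=53
…
a_8=1:  p_8=1·4711+983=5694,  q_8=1·254+53=307
a_9=1:  p_9=1·5694+4711=10405,  q_9=1·307+254=561
→ (10405, 561).  Check: 10405²=108264025, 344·561²=108264024, difference 1.
k=2:  x_2 = 10405·10405+344·561·561 = 216528049,  y_2 = 10405·561+561·10405 = 11674410
k=3:  x_3 = 10405·216528049+344·561·11674410 = 4505948689285,  y_3 = 10405·11674410+561·216528049 = 242944471539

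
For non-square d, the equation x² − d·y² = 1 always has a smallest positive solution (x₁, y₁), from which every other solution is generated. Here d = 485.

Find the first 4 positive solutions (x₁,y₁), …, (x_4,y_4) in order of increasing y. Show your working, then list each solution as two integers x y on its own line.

969 44
1877921 85272
3639409929 165257092
7053174564481 320268159024

[22; 44] for √485; ℓ=1 ⇒ convergent index 1
k=0  a_k=22  p_k/q_k = 22/1
k=1  a_k=44  p_k/q_k = 969/44
(x₁, y₁) = (969, 44);  969² − 485·44² = 1 ✓
(x_2, y_2) = (969·969 + 485·44·44, 969·44 + 44·969) = (1877921, 85272)
(x_3, y_3) = (969·1877921 + 485·44·85272, 969·85272 + 44·1877921) = (3639409929, 165257092)
(x_4, y_4) = (969·3639409929 + 485·44·165257092, 969·165257092 + 44·3639409929) = (7053174564481, 320268159024)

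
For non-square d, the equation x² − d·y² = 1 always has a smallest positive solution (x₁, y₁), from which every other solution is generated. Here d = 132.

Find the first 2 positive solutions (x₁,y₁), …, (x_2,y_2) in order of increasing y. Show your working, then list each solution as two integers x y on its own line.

√132 → a₀=11, period (2,22); ℓ=2 even so k=1
step 0: (11, 1)  from 11·(1,0) + (0,1)
step 1: (23, 2)  from 2·(11,1) + (1,0)
fundamental: x₁=23, y₁=2  (since 529 − 132·4 = 1)
k=2:  x_2 = 23·23+132·2·2 = 1057,  y_2 = 23·2+2·23 = 92

23 2
1057 92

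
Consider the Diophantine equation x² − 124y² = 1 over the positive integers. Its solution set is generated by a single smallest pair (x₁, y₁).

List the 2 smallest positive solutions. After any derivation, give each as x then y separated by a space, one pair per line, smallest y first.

[11; 7,2,1,1,1,…,2,7,22] for √124; ℓ=16 ⇒ convergent index 15
step 0: (11, 1)  from 11·(1,0) + (0,1)
step 1: (78, 7)  from 7·(11,1) + (1,0)
step 2: (167, 15)  from 2·(78,7) + (11,1)
step 3: (245, 22)  from 1·(167,15) + (78,7)
step 4: (412, 37)  from 1·(245,22) + (167,15)
step 5: (657, 59)  from 1·(412,37) + (245,22)
step 6: (2383, 214)  from 3·(657,59) + (412,37)
step 7: (3040, 273)  from 1·(2383,214) + (657,59)
step 8: (14543, 1306)  from 4·(3040,273) + (2383,214)
step 9: (17583, 1579)  from 1·(14543,1306) + (3040,273)
step 10: (67292, 6043)  from 3·(17583,1579) + (14543,1306)
step 11: (84875, 7622)  from 1·(67292,6043) + (17583,1579)
step 12: (152167, 13665)  from 1·(84875,7622) + (67292,6043)
step 13: (237042, 21287)  from 1·(152167,13665) + (84875,7622)
step 14: (626251, 56239)  from 2·(237042,21287) + (152167,13665)
step 15: (4620799, 414960)  from 7·(626251,56239) + (237042,21287)
→ (4620799, 414960).  Check: 4620799²=21351783398401, 124·414960²=21351783398400, difference 1.
(4620799+414960√124)^2 = 42703566796801 + 3834893506080√124

4620799 414960
42703566796801 3834893506080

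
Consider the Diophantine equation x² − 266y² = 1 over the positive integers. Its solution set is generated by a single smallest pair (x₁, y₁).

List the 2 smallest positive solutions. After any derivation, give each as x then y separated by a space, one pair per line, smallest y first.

685 42
938449 57540

d=266: √d = [16; 3,4,3,32] (ℓ=4, even), read p_3/q_3
k=0  a_k=16  p_k/q_k = 16/1
…
k=2  a_k=4  p_k/q_k = 212/13
k=3  a_k=3  p_k/q_k = 685/42
(x₁, y₁) = (685, 42);  685² − 266·42² = 1 ✓
k=2:  x_2 = 685·685+266·42·42 = 938449,  y_2 = 685·42+42·685 = 57540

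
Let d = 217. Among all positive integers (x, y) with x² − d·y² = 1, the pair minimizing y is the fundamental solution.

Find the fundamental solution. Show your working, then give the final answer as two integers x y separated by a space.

3844063 260952

√217 = [14; 1,2,1,2,1,…,2,1,28, …], period ℓ=16 (even) → k=15
a_0=14:  p_0=14·1+0=14,  q_0=14·0+1=1
…
a_2=2:  p_2=2·15+14=44,  q_2=2·1+1=3
a_3=1:  p_3=1·44+15=59,  q_3=1·3+1=4
a_4=2:  p_4=2·59+44=162,  q_4=2·4+3=11
a_5=1:  p_5=1·162+59=221,  q_5=1·11+4=15
a_6=1:  p_6=1·221+162=383,  q_6=1·15+11=26
a_7=9:  p_7=9·383+221=3668,  q_7=9·26+15=249
…
a_9=9:  p_9=9·15055+3668=139163,  q_9=9·1022+249=9447
a_10=1:  p_10=1·139163+15055=154218,  q_10=1·9447+1022=10469
a_11=1:  p_11=1·154218+139163=293381,  q_11=1·10469+9447=19916
a_12=2:  p_12=2·293381+154218=740980,  q_12=2·19916+10469=50301
a_13=1:  p_13=1·740980+293381=1034361,  q_13=1·50301+19916=70217
a_14=2:  p_14=2·1034361+740980=2809702,  q_14=2·70217+50301=190735
a_15=1:  p_15=1·2809702+1034361=3844063,  q_15=1·190735+70217=260952
(x₁, y₁) = (3844063, 260952);  3844063² − 217·260952² = 1 ✓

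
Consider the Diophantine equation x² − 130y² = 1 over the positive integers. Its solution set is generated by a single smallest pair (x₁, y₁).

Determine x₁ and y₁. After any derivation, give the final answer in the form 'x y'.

d=130: √d = [11; 2,2,22] (ℓ=3, odd), read p_5/q_5
k=0  a_k=11  p_k/q_k = 11/1
k=1  a_k=2  p_k/q_k = 23/2
k=2  a_k=2  p_k/q_k = 57/5
…
k=4  a_k=2  p_k/q_k = 2611/229
k=5  a_k=2  p_k/q_k = 6499/570
→ (6499, 570).  Check: 6499²=42237001, 130·570²=42237000, difference 1.

6499 570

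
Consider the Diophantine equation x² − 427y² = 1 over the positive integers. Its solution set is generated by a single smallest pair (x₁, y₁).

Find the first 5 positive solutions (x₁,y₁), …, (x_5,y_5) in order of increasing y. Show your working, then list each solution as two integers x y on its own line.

[20; 1,1,1,40] for √427; ℓ=4 ⇒ convergent index 3
step 0: (20, 1)  from 20·(1,0) + (0,1)
…
step 2: (41, 2)  from 1·(21,1) + (20,1)
step 3: (62, 3)  from 1·(41,2) + (21,1)
fundamental: x₁=62, y₁=3  (since 3844 − 427·9 = 1)
(62+3√427)^2 = 7687 + 372√427
(62+3√427)^3 = 953126 + 46125√427
(62+3√427)^4 = 118179937 + 5719128√427
(62+3√427)^5 = 14653359062 + 709125747√427

62 3
7687 372
953126 46125
118179937 5719128
14653359062 709125747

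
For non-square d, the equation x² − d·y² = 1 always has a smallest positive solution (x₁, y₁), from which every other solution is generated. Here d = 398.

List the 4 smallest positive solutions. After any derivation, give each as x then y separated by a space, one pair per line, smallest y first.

399 20
318401 15960
254083599 12736060
202758393601 10163359920

d=398: √d = [19; 1,18,1,38] (ℓ=4, even), read p_3/q_3
i=0: a=19 ⇒ p=19, q=1
i=1: a=1 ⇒ p=20, q=1
i=2: a=18 ⇒ p=379, q=19
i=3: a=1 ⇒ p=399, q=20
(x₁, y₁) = (399, 20);  399² − 398·20² = 1 ✓
(x_2, y_2) = (399·399 + 398·20·20, 399·20 + 20·399) = (318401, 15960)
(x_3, y_3) = (399·318401 + 398·20·15960, 399·15960 + 20·318401) = (254083599, 12736060)
(x_4, y_4) = (399·254083599 + 398·20·12736060, 399·12736060 + 20·254083599) = (202758393601, 10163359920)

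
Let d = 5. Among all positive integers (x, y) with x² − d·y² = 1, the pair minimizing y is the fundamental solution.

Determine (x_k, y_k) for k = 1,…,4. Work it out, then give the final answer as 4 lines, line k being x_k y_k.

d=5: √d = [2; 4] (ℓ=1, odd), read p_1/q_1
i=0: a=2 ⇒ p=2, q=1
i=1: a=4 ⇒ p=9, q=4
(x₁, y₁) = (9, 4);  9² − 5·4² = 1 ✓
k=2:  x_2 = 9·9+5·4·4 = 161,  y_2 = 9·4+4·9 = 72
k=3:  x_3 = 9·161+5·4·72 = 2889,  y_3 = 9·72+4·161 = 1292
k=4:  x_4 = 9·2889+5·4·1292 = 51841,  y_4 = 9·1292+4·2889 = 23184

9 4
161 72
2889 1292
51841 23184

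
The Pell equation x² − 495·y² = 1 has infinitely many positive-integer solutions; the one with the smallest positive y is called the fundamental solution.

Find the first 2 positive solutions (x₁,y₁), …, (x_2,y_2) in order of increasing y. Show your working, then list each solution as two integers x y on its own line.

[22; 4,44] for √495; ℓ=2 ⇒ convergent index 1
step 0: (22, 1)  from 22·(1,0) + (0,1)
step 1: (89, 4)  from 4·(22,1) + (1,0)
(x₁, y₁) = (89, 4);  89² − 495·4² = 1 ✓
(x_2, y_2) = (89·89 + 495·4·4, 89·4 + 4·89) = (15841, 712)

89 4
15841 712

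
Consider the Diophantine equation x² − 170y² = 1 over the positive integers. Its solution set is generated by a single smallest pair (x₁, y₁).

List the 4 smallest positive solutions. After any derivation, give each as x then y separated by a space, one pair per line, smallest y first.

339 26
229841 17628
155831859 11951758
105653770561 8103274296

√170 → a₀=13, period (26); ℓ=1 odd so k=1
i=0: a=13 ⇒ p=13, q=1
i=1: a=26 ⇒ p=339, q=26
(x₁, y₁) = (339, 26);  339² − 170·26² = 1 ✓
(x_2, y_2) = (339·339 + 170·26·26, 339·26 + 26·339) = (229841, 17628)
(x_3, y_3) = (339·229841 + 170·26·17628, 339·17628 + 26·229841) = (155831859, 11951758)
(x_4, y_4) = (339·155831859 + 170·26·11951758, 339·11951758 + 26·155831859) = (105653770561, 8103274296)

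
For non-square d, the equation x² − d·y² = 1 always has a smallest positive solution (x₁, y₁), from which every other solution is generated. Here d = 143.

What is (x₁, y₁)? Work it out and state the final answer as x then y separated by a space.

12 1

d=143: √d = [11; 1,22] (ℓ=2, even), read p_1/q_1
step 0: (11, 1)  from 11·(1,0) + (0,1)
step 1: (12, 1)  from 1·(11,1) + (1,0)
→ (12, 1).  Check: 12²=144, 143·1²=143, difference 1.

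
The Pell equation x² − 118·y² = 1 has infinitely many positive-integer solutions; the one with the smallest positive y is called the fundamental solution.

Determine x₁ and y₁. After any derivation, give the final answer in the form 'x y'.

306917 28254

[10; 1,6,3,2,10,2,3,6,1,20] for √118; ℓ=10 ⇒ convergent index 9
i=0: a=10 ⇒ p=10, q=1
…
i=2: a=6 ⇒ p=76, q=7
…
i=8: a=6 ⇒ p=264802, q=24377
i=9: a=1 ⇒ p=306917, q=28254
fundamental: x₁=306917, y₁=28254  (since 94198044889 − 118·798288516 = 1)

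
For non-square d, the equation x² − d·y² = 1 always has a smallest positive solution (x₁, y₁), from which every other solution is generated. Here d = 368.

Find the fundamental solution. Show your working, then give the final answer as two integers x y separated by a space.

[19; 5,2,5,38] for √368; ℓ=4 ⇒ convergent index 3
k=0  a_k=19  p_k/q_k = 19/1
…
k=2  a_k=2  p_k/q_k = 211/11
k=3  a_k=5  p_k/q_k = 1151/60
fundamental: x₁=1151, y₁=60  (since 1324801 − 368·3600 = 1)

1151 60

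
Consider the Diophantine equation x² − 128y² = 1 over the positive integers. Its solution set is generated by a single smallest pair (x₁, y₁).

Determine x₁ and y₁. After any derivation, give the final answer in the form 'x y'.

√128 = [11; 3,5,3,22, …], period ℓ=4 (even) → k=3
k=0  a_k=11  p_k/q_k = 11/1
…
k=2  a_k=5  p_k/q_k = 181/16
k=3  a_k=3  p_k/q_k = 577/51
→ (577, 51).  Check: 577²=332929, 128·51²=332928, difference 1.

577 51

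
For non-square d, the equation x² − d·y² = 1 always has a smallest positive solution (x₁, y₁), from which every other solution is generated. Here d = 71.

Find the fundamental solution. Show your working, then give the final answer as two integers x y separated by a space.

[8; 2,2,1,7,1,2,2,16] for √71; ℓ=8 ⇒ convergent index 7
k=0  a_k=8  p_k/q_k = 8/1
…
k=6  a_k=2  p_k/q_k = 1483/176
k=7  a_k=2  p_k/q_k = 3480/413
fundamental: x₁=3480, y₁=413  (since 12110400 − 71·170569 = 1)

3480 413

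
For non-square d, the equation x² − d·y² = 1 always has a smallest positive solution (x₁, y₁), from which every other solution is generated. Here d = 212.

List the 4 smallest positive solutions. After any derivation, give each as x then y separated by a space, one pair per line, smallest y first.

66249 4550
8777860001 602865900
1163048894346249 79878526013650
154101652394311440001 10583744939153731800

√212 = [14; 1,1,3,1,1,…,1,1,28, …], period ℓ=14 (even) → k=13
k=0  a_k=14  p_k/q_k = 14/1
…
k=2  a_k=1  p_k/q_k = 29/2
…
k=4  a_k=1  p_k/q_k = 131/9
…
k=6  a_k=1  p_k/q_k = 364/25
k=7  a_k=6  p_k/q_k = 2417/166
k=8  a_k=1  p_k/q_k = 2781/191
k=9  a_k=1  p_k/q_k = 5198/357
k=10  a_k=1  p_k/q_k = 7979/548
k=11  a_k=3  p_k/q_k = 29135/2001
k=12  a_k=1  p_k/q_k = 37114/2549
k=13  a_k=1  p_k/q_k = 66249/4550
fundamental: x₁=66249, y₁=4550  (since 4388930001 − 212·20702500 = 1)
(66249+4550√212)^2 = 8777860001 + 602865900√212
(66249+4550√212)^3 = 1163048894346249 + 79878526013650√212
(66249+4550√212)^4 = 154101652394311440001 + 10583744939153731800√212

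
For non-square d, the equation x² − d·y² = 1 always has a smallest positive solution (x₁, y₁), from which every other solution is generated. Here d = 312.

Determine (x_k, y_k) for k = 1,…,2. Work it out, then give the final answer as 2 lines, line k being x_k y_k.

53 3
5617 318

√312 → a₀=17, period (1,1,1,34); ℓ=4 even so k=3
k=0  a_k=17  p_k/q_k = 17/1
k=1  a_k=1  p_k/q_k = 18/1
k=2  a_k=1  p_k/q_k = 35/2
k=3  a_k=1  p_k/q_k = 53/3
(x₁, y₁) = (53, 3);  53² − 312·3² = 1 ✓
(x_2, y_2) = (53·53 + 312·3·3, 53·3 + 3·53) = (5617, 318)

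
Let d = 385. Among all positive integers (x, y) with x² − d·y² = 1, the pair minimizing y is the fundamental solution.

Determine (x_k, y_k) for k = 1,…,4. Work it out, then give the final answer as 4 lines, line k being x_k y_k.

√385 → a₀=19, period (1,1,1,1,1,…,1,1,38); ℓ=16 even so k=15
step 0: (19, 1)  from 19·(1,0) + (0,1)
…
step 4: (98, 5)  from 1·(59,3) + (39,2)
…
step 9: (2747, 140)  from 1·(2021,103) + (726,37)
…
step 14: (59551, 3035)  from 1·(36280,1849) + (23271,1186)
step 15: (95831, 4884)  from 1·(59551,3035) + (36280,1849)
(x₁, y₁) = (95831, 4884);  95831² − 385·4884² = 1 ✓
n=2: (95831,4884)∘(95831,4884) = (95831·95831+385·4884·4884, 95831·4884+4884·95831) = (18367161121,936077208)
n=3: (18367161121,936077208)∘(95831,4884) = (95831·18367161121+385·4884·936077208, 95831·936077208+4884·18367161121) = (3520286834677271,179410429834812)
n=4: (3520286834677271,179410429834812)∘(95831,4884) = (95831·3520286834677271+385·4884·179410429834812, 95831·179410429834812+4884·3520286834677271) = (674705215289547953281,34386161802063660336)

95831 4884
18367161121 936077208
3520286834677271 179410429834812
674705215289547953281 34386161802063660336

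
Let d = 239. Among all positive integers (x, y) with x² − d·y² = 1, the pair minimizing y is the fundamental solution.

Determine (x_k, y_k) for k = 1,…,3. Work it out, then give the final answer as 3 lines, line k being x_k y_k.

√239 → a₀=15, period (2,5,1,2,4,15,4,2,1,5,2,30); ℓ=12 even so k=11
a_0=15:  p_0=15·1+0=15,  q_0=15·0+1=1
a_1=2:  p_1=2·15+1=31,  q_1=2·1+0=2
a_2=5:  p_2=5·31+15=170,  q_2=5·2+1=11
a_3=1:  p_3=1·170+31=201,  q_3=1·11+2=13
a_4=2:  p_4=2·201+170=572,  q_4=2·13+11=37
…
a_8=2:  p_8=2·154117+37907=346141,  q_8=2·9969+2452=22390
a_9=1:  p_9=1·346141+154117=500258,  q_9=1·22390+9969=32359
a_10=5:  p_10=5·500258+346141=2847431,  q_10=5·32359+22390=184185
a_11=2:  p_11=2·2847431+500258=6195120,  q_11=2·184185+32359=400729
fundamental: x₁=6195120, y₁=400729  (since 38379511814400 − 239·160583731441 = 1)
n=2: (6195120,400729)∘(6195120,400729) = (6195120·6195120+239·400729·400729, 6195120·400729+400729·6195120) = (76759023628799,4965128484960)
n=3: (76759023628799,4965128484960)∘(6195120,400729) = (6195120·76759023628799+239·400729·4965128484960, 6195120·4965128484960+400729·76759023628799) = (951062724926484326640,61519133559490389671)

6195120 400729
76759023628799 4965128484960
951062724926484326640 61519133559490389671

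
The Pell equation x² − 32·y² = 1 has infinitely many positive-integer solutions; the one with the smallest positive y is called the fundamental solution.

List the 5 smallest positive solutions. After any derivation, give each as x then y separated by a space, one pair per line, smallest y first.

√32 = [5; 1,1,1,10, …], period ℓ=4 (even) → k=3
i=0: a=5 ⇒ p=5, q=1
…
i=2: a=1 ⇒ p=11, q=2
i=3: a=1 ⇒ p=17, q=3
fundamental: x₁=17, y₁=3  (since 289 − 32·9 = 1)
k=2:  x_2 = 17·17+32·3·3 = 577,  y_2 = 17·3+3·17 = 102
k=3:  x_3 = 17·577+32·3·102 = 19601,  y_3 = 17·102+3·577 = 3465
k=4:  x_4 = 17·19601+32·3·3465 = 665857,  y_4 = 17·3465+3·19601 = 117708
k=5:  x_5 = 17·665857+32·3·117708 = 22619537,  y_5 = 17·117708+3·665857 = 3998607

17 3
577 102
19601 3465
665857 117708
22619537 3998607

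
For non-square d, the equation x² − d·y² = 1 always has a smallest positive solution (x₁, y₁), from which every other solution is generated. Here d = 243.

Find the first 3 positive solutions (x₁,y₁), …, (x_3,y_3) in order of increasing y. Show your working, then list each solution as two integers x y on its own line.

70226 4505
9863382151 632736260
1385331749802026 88869073185015

d=243: √d = [15; 1,1,2,3,15,3,2,1,1,30] (ℓ=10, even), read p_9/q_9
a_0=15:  p_0=15·1+0=15,  q_0=15·0+1=1
…
a_2=1:  p_2=1·16+15=31,  q_2=1·1+1=2
…
a_6=3:  p_6=3·4053+265=12424,  q_6=3·260+17=797
…
a_8=1:  p_8=1·28901+12424=41325,  q_8=1·1854+797=2651
a_9=1:  p_9=1·41325+28901=70226,  q_9=1·2651+1854=4505
fundamental: x₁=70226, y₁=4505  (since 4931691076 − 243·20295025 = 1)
(x_2, y_2) = (70226·70226 + 243·4505·4505, 70226·4505 + 4505·70226) = (9863382151, 632736260)
(x_3, y_3) = (70226·9863382151 + 243·4505·632736260, 70226·632736260 + 4505·9863382151) = (1385331749802026, 88869073185015)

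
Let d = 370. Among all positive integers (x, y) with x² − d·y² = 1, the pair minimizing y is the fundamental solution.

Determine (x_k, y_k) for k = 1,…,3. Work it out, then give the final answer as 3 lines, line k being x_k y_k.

√370 = [19; 4,4,38, …], period ℓ=3 (odd) → k=5
a_0=19:  p_0=19·1+0=19,  q_0=19·0+1=1
a_1=4:  p_1=4·19+1=77,  q_1=4·1+0=4
a_2=4:  p_2=4·77+19=327,  q_2=4·4+1=17
a_3=38:  p_3=38·327+77=12503,  q_3=38·17+4=650
a_4=4:  p_4=4·12503+327=50339,  q_4=4·650+17=2617
a_5=4:  p_5=4·50339+12503=213859,  q_5=4·2617+650=11118
→ (213859, 11118).  Check: 213859²=45735671881, 370·11118²=45735671880, difference 1.
(213859+11118√370)^2 = 91471343761 + 4755368724√370
(213859+11118√370)^3 = 39123940210553539 + 2033956799880714√370

213859 11118
91471343761 4755368724
39123940210553539 2033956799880714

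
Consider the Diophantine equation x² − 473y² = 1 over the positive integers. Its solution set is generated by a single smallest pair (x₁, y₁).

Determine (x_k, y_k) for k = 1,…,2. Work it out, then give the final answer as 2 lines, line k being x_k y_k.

d=473: √d = [21; 1,2,1,42] (ℓ=4, even), read p_3/q_3
k=0  a_k=21  p_k/q_k = 21/1
…
k=2  a_k=2  p_k/q_k = 65/3
k=3  a_k=1  p_k/q_k = 87/4
→ (87, 4).  Check: 87²=7569, 473·4²=7568, difference 1.
n=2: (87,4)∘(87,4) = (87·87+473·4·4, 87·4+4·87) = (15137,696)

87 4
15137 696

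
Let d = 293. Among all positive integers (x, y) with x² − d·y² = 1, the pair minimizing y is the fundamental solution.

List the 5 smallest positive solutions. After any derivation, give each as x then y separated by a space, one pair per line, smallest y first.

12320649 719780
303596783562401 17736313474440
7481018815602612315849 437045785745090703340
184342013978870716056521769601 10769375446188914321717060880
4542426500373511536803322165613266249 265371389643423565052112223737518900

√293 → a₀=17, period (8,1,1,8,34); ℓ=5 odd so k=9
k=0  a_k=17  p_k/q_k = 17/1
…
k=2  a_k=1  p_k/q_k = 154/9
…
k=8  a_k=1  p_k/q_k = 1444507/84389
k=9  a_k=8  p_k/q_k = 12320649/719780
fundamental: x₁=12320649, y₁=719780  (since 151798391781201 − 293·518083248400 = 1)
k=2:  x_2 = 12320649·12320649+293·719780·719780 = 303596783562401,  y_2 = 12320649·719780+719780·12320649 = 17736313474440
k=3:  x_3 = 12320649·303596783562401+293·719780·17736313474440 = 7481018815602612315849,  y_3 = 12320649·17736313474440+719780·303596783562401 = 437045785745090703340
k=4:  x_4 = 12320649·7481018815602612315849+293·719780·437045785745090703340 = 184342013978870716056521769601,  y_4 = 12320649·437045785745090703340+719780·7481018815602612315849 = 10769375446188914321717060880
k=5:  x_5 = 12320649·184342013978870716056521769601+293·719780·10769375446188914321717060880 = 4542426500373511536803322165613266249,  y_5 = 12320649·10769375446188914321717060880+719780·184342013978870716056521769601 = 265371389643423565052112223737518900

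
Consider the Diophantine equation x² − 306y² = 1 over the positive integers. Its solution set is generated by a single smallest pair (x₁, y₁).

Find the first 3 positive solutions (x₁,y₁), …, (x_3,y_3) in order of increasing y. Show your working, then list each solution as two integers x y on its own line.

d=306: √d = [17; 2,34] (ℓ=2, even), read p_1/q_1
i=0: a=17 ⇒ p=17, q=1
i=1: a=2 ⇒ p=35, q=2
fundamental: x₁=35, y₁=2  (since 1225 − 306·4 = 1)
(35+2√306)^2 = 2449 + 140√306
(35+2√306)^3 = 171395 + 9798√306

35 2
2449 140
171395 9798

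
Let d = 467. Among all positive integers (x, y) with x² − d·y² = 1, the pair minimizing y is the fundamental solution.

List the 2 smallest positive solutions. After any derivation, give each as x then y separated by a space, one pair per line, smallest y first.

d=467: √d = [21; 1,1,1,1,3,…,1,1,42] (ℓ=14, even), read p_13/q_13
i=0: a=21 ⇒ p=21, q=1
i=1: a=1 ⇒ p=22, q=1
i=2: a=1 ⇒ p=43, q=2
i=3: a=1 ⇒ p=65, q=3
…
i=6: a=3 ⇒ p=1275, q=59
i=7: a=21 ⇒ p=27164, q=1257
…
i=10: a=1 ⇒ p=358232, q=16577
…
i=12: a=1 ⇒ p=991929, q=45901
i=13: a=1 ⇒ p=1625626, q=75225
fundamental: x₁=1625626, y₁=75225  (since 2642659891876 − 467·5658800625 = 1)
(1625626+75225√467)^2 = 5285319783751 + 244575431700√467

1625626 75225
5285319783751 244575431700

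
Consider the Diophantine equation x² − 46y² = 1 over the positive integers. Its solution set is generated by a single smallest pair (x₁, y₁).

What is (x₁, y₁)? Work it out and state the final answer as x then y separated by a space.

√46 → a₀=6, period (1,3,1,1,2,6,2,1,1,3,1,12); ℓ=12 even so k=11
i=0: a=6 ⇒ p=6, q=1
…
i=2: a=3 ⇒ p=27, q=4
i=3: a=1 ⇒ p=34, q=5
i=4: a=1 ⇒ p=61, q=9
i=5: a=2 ⇒ p=156, q=23
…
i=10: a=3 ⇒ p=19038, q=2807
i=11: a=1 ⇒ p=24335, q=3588
fundamental: x₁=24335, y₁=3588  (since 592192225 − 46·12873744 = 1)

24335 3588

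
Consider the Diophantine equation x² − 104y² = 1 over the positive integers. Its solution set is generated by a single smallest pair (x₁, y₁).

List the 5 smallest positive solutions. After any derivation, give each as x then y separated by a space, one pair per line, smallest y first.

51 5
5201 510
530451 52015
54100801 5305020
5517751251 541060025

√104 → a₀=10, period (5,20); ℓ=2 even so k=1
a_0=10:  p_0=10·1+0=10,  q_0=10·0+1=1
a_1=5:  p_1=5·10+1=51,  q_1=5·1+0=5
→ (51, 5).  Check: 51²=2601, 104·5²=2600, difference 1.
(x_2, y_2) = (51·51 + 104·5·5, 51·5 + 5·51) = (5201, 510)
(x_3, y_3) = (51·5201 + 104·5·510, 51·510 + 5·5201) = (530451, 52015)
(x_4, y_4) = (51·530451 + 104·5·52015, 51·52015 + 5·530451) = (54100801, 5305020)
(x_5, y_5) = (51·54100801 + 104·5·5305020, 51·5305020 + 5·54100801) = (5517751251, 541060025)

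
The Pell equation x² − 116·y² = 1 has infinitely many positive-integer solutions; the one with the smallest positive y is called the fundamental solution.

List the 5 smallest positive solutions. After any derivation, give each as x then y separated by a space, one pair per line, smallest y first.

9801 910
192119201 17837820
3765920568201 349656946730
73819574785756801 6853975451963640
1447011301184484245001 134351626459734324550

d=116: √d = [10; 1,3,2,1,4,1,2,3,1,20] (ℓ=10, even), read p_9/q_9
k=0  a_k=10  p_k/q_k = 10/1
…
k=3  a_k=2  p_k/q_k = 97/9
k=4  a_k=1  p_k/q_k = 140/13
k=5  a_k=4  p_k/q_k = 657/61
k=6  a_k=1  p_k/q_k = 797/74
k=7  a_k=2  p_k/q_k = 2251/209
k=8  a_k=3  p_k/q_k = 7550/701
k=9  a_k=1  p_k/q_k = 9801/910
→ (9801, 910).  Check: 9801²=96059601, 116·910²=96059600, difference 1.
(x_2, y_2) = (9801·9801 + 116·910·910, 9801·910 + 910·9801) = (192119201, 17837820)
(x_3, y_3) = (9801·192119201 + 116·910·17837820, 9801·17837820 + 910·192119201) = (3765920568201, 349656946730)
(x_4, y_4) = (9801·3765920568201 + 116·910·349656946730, 9801·349656946730 + 910·3765920568201) = (73819574785756801, 6853975451963640)
(x_5, y_5) = (9801·73819574785756801 + 116·910·6853975451963640, 9801·6853975451963640 + 910·73819574785756801) = (1447011301184484245001, 134351626459734324550)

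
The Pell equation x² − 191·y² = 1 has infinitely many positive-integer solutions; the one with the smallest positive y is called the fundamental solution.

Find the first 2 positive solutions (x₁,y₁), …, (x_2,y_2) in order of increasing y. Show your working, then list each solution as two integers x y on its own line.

8994000 650783
161784071999999 11706284604000

√191 = [13; 1,4,1,1,3,…,4,1,26, …], period ℓ=16 (even) → k=15
step 0: (13, 1)  from 13·(1,0) + (0,1)
step 1: (14, 1)  from 1·(13,1) + (1,0)
step 2: (69, 5)  from 4·(14,1) + (13,1)
…
step 5: (539, 39)  from 3·(152,11) + (83,6)
…
step 7: (2999, 217)  from 2·(1230,89) + (539,39)
step 8: (40217, 2910)  from 13·(2999,217) + (1230,89)
step 9: (83433, 6037)  from 2·(40217,2910) + (2999,217)
step 10: (207083, 14984)  from 2·(83433,6037) + (40217,2910)
…
step 14: (7377553, 533821)  from 4·(1616447,116962) + (911765,65973)
step 15: (8994000, 650783)  from 1·(7377553,533821) + (1616447,116962)
(x₁, y₁) = (8994000, 650783);  8994000² − 191·650783² = 1 ✓
(x_2, y_2) = (8994000·8994000 + 191·650783·650783, 8994000·650783 + 650783·8994000) = (161784071999999, 11706284604000)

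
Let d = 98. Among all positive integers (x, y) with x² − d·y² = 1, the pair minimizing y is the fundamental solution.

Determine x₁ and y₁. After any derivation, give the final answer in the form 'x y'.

99 10

√98 = [9; 1,8,1,18, …], period ℓ=4 (even) → k=3
a_0=9:  p_0=9·1+0=9,  q_0=9·0+1=1
a_1=1:  p_1=1·9+1=10,  q_1=1·1+0=1
a_2=8:  p_2=8·10+9=89,  q_2=8·1+1=9
a_3=1:  p_3=1·89+10=99,  q_3=1·9+1=10
(x₁, y₁) = (99, 10);  99² − 98·10² = 1 ✓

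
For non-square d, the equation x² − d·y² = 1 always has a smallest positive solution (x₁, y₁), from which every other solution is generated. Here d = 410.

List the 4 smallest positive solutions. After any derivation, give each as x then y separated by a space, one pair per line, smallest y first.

d=410: √d = [20; 4,40] (ℓ=2, even), read p_1/q_1
k=0  a_k=20  p_k/q_k = 20/1
k=1  a_k=4  p_k/q_k = 81/4
(x₁, y₁) = (81, 4);  81² − 410·4² = 1 ✓
n=2: (81,4)∘(81,4) = (81·81+410·4·4, 81·4+4·81) = (13121,648)
n=3: (13121,648)∘(81,4) = (81·13121+410·4·648, 81·648+4·13121) = (2125521,104972)
n=4: (2125521,104972)∘(81,4) = (81·2125521+410·4·104972, 81·104972+4·2125521) = (344321281,17004816)

81 4
13121 648
2125521 104972
344321281 17004816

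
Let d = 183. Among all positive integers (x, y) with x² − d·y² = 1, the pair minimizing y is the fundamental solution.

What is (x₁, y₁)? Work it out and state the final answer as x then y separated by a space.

√183 → a₀=13, period (1,1,8,1,1,26); ℓ=6 even so k=5
step 0: (13, 1)  from 13·(1,0) + (0,1)
…
step 2: (27, 2)  from 1·(14,1) + (13,1)
step 3: (230, 17)  from 8·(27,2) + (14,1)
step 4: (257, 19)  from 1·(230,17) + (27,2)
step 5: (487, 36)  from 1·(257,19) + (230,17)
fundamental: x₁=487, y₁=36  (since 237169 − 183·1296 = 1)

487 36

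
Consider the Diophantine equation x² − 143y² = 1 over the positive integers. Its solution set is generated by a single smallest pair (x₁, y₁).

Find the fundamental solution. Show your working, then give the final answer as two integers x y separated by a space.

12 1

[11; 1,22] for √143; ℓ=2 ⇒ convergent index 1
step 0: (11, 1)  from 11·(1,0) + (0,1)
step 1: (12, 1)  from 1·(11,1) + (1,0)
(x₁, y₁) = (12, 1);  12² − 143·1² = 1 ✓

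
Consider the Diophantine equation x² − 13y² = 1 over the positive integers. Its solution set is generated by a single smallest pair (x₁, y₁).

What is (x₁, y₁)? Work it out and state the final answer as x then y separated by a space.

d=13: √d = [3; 1,1,1,1,6] (ℓ=5, odd), read p_9/q_9
i=0: a=3 ⇒ p=3, q=1
i=1: a=1 ⇒ p=4, q=1
i=2: a=1 ⇒ p=7, q=2
i=3: a=1 ⇒ p=11, q=3
…
i=6: a=1 ⇒ p=137, q=38
i=7: a=1 ⇒ p=256, q=71
i=8: a=1 ⇒ p=393, q=109
i=9: a=1 ⇒ p=649, q=180
(x₁, y₁) = (649, 180);  649² − 13·180² = 1 ✓

649 180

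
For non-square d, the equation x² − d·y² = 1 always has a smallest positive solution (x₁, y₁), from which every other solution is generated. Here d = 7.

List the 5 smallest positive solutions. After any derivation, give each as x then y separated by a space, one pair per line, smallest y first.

√7 → a₀=2, period (1,1,1,4); ℓ=4 even so k=3
k=0  a_k=2  p_k/q_k = 2/1
k=1  a_k=1  p_k/q_k = 3/1
k=2  a_k=1  p_k/q_k = 5/2
k=3  a_k=1  p_k/q_k = 8/3
(x₁, y₁) = (8, 3);  8² − 7·3² = 1 ✓
(8+3√7)^2 = 127 + 48√7
(8+3√7)^3 = 2024 + 765√7
(8+3√7)^4 = 32257 + 12192√7
(8+3√7)^5 = 514088 + 194307√7

8 3
127 48
2024 765
32257 12192
514088 194307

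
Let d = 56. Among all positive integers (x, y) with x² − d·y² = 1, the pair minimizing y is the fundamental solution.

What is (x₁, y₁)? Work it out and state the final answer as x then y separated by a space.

15 2

d=56: √d = [7; 2,14] (ℓ=2, even), read p_1/q_1
k=0  a_k=7  p_k/q_k = 7/1
k=1  a_k=2  p_k/q_k = 15/2
fundamental: x₁=15, y₁=2  (since 225 − 56·4 = 1)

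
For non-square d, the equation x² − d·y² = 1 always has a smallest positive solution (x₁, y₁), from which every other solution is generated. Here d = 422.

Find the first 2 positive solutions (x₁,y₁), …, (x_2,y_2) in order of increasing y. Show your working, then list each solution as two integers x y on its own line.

7022501 341850
98631040590001 4801283933700

√422 → a₀=20, period (1,1,5,2,1,…,1,1,40); ℓ=14 even so k=13
k=0  a_k=20  p_k/q_k = 20/1
…
k=7  a_k=20  p_k/q_k = 53719/2615
…
k=9  a_k=1  p_k/q_k = 217526/10589
…
k=12  a_k=1  p_k/q_k = 3810680/185501
k=13  a_k=1  p_k/q_k = 7022501/341850
fundamental: x₁=7022501, y₁=341850  (since 49315520295001 − 422·116861422500 = 1)
(x_2, y_2) = (7022501·7022501 + 422·341850·341850, 7022501·341850 + 341850·7022501) = (98631040590001, 4801283933700)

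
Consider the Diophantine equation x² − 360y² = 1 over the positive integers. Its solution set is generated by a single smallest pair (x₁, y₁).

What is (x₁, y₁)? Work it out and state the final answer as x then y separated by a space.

√360 → a₀=18, period (1,36); ℓ=2 even so k=1
a_0=18:  p_0=18·1+0=18,  q_0=18·0+1=1
a_1=1:  p_1=1·18+1=19,  q_1=1·1+0=1
fundamental: x₁=19, y₁=1  (since 361 − 360·1 = 1)

19 1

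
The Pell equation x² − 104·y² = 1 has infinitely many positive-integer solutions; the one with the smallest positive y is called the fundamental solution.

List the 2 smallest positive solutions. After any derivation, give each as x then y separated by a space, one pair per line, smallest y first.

√104 → a₀=10, period (5,20); ℓ=2 even so k=1
k=0  a_k=10  p_k/q_k = 10/1
k=1  a_k=5  p_k/q_k = 51/5
→ (51, 5).  Check: 51²=2601, 104·5²=2600, difference 1.
(x_2, y_2) = (51·51 + 104·5·5, 51·5 + 5·51) = (5201, 510)

51 5
5201 510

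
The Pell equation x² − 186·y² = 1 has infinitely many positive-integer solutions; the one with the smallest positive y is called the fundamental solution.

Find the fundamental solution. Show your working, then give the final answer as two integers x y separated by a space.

[13; 1,1,1,3,4,3,1,1,1,26] for √186; ℓ=10 ⇒ convergent index 9
k=0  a_k=13  p_k/q_k = 13/1
k=1  a_k=1  p_k/q_k = 14/1
k=2  a_k=1  p_k/q_k = 27/2
k=3  a_k=1  p_k/q_k = 41/3
k=4  a_k=3  p_k/q_k = 150/11
k=5  a_k=4  p_k/q_k = 641/47
…
k=7  a_k=1  p_k/q_k = 2714/199
k=8  a_k=1  p_k/q_k = 4787/351
k=9  a_k=1  p_k/q_k = 7501/550
(x₁, y₁) = (7501, 550);  7501² − 186·550² = 1 ✓

7501 550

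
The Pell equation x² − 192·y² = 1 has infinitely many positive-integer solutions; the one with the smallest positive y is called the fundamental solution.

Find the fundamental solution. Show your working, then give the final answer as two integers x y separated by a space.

d=192: √d = [13; 1,5,1,26] (ℓ=4, even), read p_3/q_3
k=0  a_k=13  p_k/q_k = 13/1
k=1  a_k=1  p_k/q_k = 14/1
k=2  a_k=5  p_k/q_k = 83/6
k=3  a_k=1  p_k/q_k = 97/7
→ (97, 7).  Check: 97²=9409, 192·7²=9408, difference 1.

97 7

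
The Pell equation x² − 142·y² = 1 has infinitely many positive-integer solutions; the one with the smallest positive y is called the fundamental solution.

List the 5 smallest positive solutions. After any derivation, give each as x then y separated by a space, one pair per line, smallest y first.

[11; 1,10,1,22] for √142; ℓ=4 ⇒ convergent index 3
a_0=11:  p_0=11·1+0=11,  q_0=11·0+1=1
a_1=1:  p_1=1·11+1=12,  q_1=1·1+0=1
a_2=10:  p_2=10·12+11=131,  q_2=10·1+1=11
a_3=1:  p_3=1·131+12=143,  q_3=1·11+1=12
(x₁, y₁) = (143, 12);  143² − 142·12² = 1 ✓
n=2: (143,12)∘(143,12) = (143·143+142·12·12, 143·12+12·143) = (40897,3432)
n=3: (40897,3432)∘(143,12) = (143·40897+142·12·3432, 143·3432+12·40897) = (11696399,981540)
n=4: (11696399,981540)∘(143,12) = (143·11696399+142·12·981540, 143·981540+12·11696399) = (3345129217,280717008)
n=5: (3345129217,280717008)∘(143,12) = (143·3345129217+142·12·280717008, 143·280717008+12·3345129217) = (956695259663,80284082748)

143 12
40897 3432
11696399 981540
3345129217 280717008
956695259663 80284082748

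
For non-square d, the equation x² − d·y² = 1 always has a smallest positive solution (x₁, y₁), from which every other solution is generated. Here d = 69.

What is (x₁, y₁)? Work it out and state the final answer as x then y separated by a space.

[8; 3,3,1,4,1,3,3,16] for √69; ℓ=8 ⇒ convergent index 7
step 0: (8, 1)  from 8·(1,0) + (0,1)
step 1: (25, 3)  from 3·(8,1) + (1,0)
step 2: (83, 10)  from 3·(25,3) + (8,1)
…
step 4: (515, 62)  from 4·(108,13) + (83,10)
step 5: (623, 75)  from 1·(515,62) + (108,13)
step 6: (2384, 287)  from 3·(623,75) + (515,62)
step 7: (7775, 936)  from 3·(2384,287) + (623,75)
(x₁, y₁) = (7775, 936);  7775² − 69·936² = 1 ✓

7775 936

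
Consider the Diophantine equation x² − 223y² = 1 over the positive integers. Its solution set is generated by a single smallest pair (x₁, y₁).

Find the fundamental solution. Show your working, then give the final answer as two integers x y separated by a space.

[14; 1,13,1,28] for √223; ℓ=4 ⇒ convergent index 3
step 0: (14, 1)  from 14·(1,0) + (0,1)
…
step 2: (209, 14)  from 13·(15,1) + (14,1)
step 3: (224, 15)  from 1·(209,14) + (15,1)
→ (224, 15).  Check: 224²=50176, 223·15²=50175, difference 1.

224 15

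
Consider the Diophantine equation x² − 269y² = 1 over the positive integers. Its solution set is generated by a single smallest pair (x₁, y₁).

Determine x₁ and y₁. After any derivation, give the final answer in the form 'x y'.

√269 = [16; 2,2,32, …], period ℓ=3 (odd) → k=5
k=0  a_k=16  p_k/q_k = 16/1
k=1  a_k=2  p_k/q_k = 33/2
k=2  a_k=2  p_k/q_k = 82/5
k=3  a_k=32  p_k/q_k = 2657/162
k=4  a_k=2  p_k/q_k = 5396/329
k=5  a_k=2  p_k/q_k = 13449/820
→ (13449, 820).  Check: 13449²=180875601, 269·820²=180875600, difference 1.

13449 820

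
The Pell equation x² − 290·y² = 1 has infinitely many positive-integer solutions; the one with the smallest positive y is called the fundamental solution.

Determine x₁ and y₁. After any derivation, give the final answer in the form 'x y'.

d=290: √d = [17; 34] (ℓ=1, odd), read p_1/q_1
k=0  a_k=17  p_k/q_k = 17/1
k=1  a_k=34  p_k/q_k = 579/34
(x₁, y₁) = (579, 34);  579² − 290·34² = 1 ✓

579 34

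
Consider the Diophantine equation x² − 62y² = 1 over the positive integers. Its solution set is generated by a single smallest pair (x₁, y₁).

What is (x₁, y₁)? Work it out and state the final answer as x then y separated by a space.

63 8

√62 = [7; 1,6,1,14, …], period ℓ=4 (even) → k=3
i=0: a=7 ⇒ p=7, q=1
i=1: a=1 ⇒ p=8, q=1
i=2: a=6 ⇒ p=55, q=7
i=3: a=1 ⇒ p=63, q=8
fundamental: x₁=63, y₁=8  (since 3969 − 62·64 = 1)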